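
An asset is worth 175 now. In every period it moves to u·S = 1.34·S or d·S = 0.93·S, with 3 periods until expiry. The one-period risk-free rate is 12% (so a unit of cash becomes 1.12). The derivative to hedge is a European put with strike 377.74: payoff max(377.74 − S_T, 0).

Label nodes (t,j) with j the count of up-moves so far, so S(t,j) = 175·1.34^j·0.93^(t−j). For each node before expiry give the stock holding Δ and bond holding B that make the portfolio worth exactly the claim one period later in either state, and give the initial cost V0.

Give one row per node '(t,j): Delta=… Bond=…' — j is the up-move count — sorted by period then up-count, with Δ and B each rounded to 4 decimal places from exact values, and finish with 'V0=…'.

Risk-neutral probability p* = (R−d)/(u−d) = (1.12−0.93)/(1.34−0.93) = 0.4634.
Terminal payoffs: V(3,0)=236.9775, V(3,1)=174.9209, V(3,2)=85.5061, V(3,3)=0.0000
  t=2,j=0: stock 151.3575 → up 202.8191 (V=174.9209), down 140.7625 (V=236.9775). Price 185.9104; hedge Δ=-1.0000, bond B=337.2679.
  t=2,j=1: stock 218.0850 → up 292.2339 (V=85.5061), down 202.8191 (V=174.9209). Price 119.1829; hedge Δ=-1.0000, bond B=337.2679.
  t=2,j=2: stock 314.2300 → up 421.0682 (V=0.0000), down 292.2339 (V=85.5061). Price 40.9655; hedge Δ=-0.6637, bond B=249.5169.
  t=1,j=0: stock 162.7500 → up 218.0850 (V=119.1829), down 151.3575 (V=185.9104). Price 138.3820; hedge Δ=-1.0000, bond B=301.1320.
  t=1,j=1: stock 234.5000 → up 314.2300 (V=40.9655), down 218.0850 (V=119.1829). Price 74.0498; hedge Δ=-0.8135, bond B=264.8239.
  t=0,j=0: stock 175.0000 → up 234.5000 (V=74.0498), down 162.7500 (V=138.3820). Price 96.9371; hedge Δ=-0.8966, bond B=253.8449.
Each (Δ,B) replicates both successor values, so the strategy is self-financing and V0 is arbitrage-free.

(0,0): Delta=-0.8966 Bond=253.8449
(1,0): Delta=-1.0000 Bond=301.1320
(1,1): Delta=-0.8135 Bond=264.8239
(2,0): Delta=-1.0000 Bond=337.2679
(2,1): Delta=-1.0000 Bond=337.2679
(2,2): Delta=-0.6637 Bond=249.5169
V0=96.9371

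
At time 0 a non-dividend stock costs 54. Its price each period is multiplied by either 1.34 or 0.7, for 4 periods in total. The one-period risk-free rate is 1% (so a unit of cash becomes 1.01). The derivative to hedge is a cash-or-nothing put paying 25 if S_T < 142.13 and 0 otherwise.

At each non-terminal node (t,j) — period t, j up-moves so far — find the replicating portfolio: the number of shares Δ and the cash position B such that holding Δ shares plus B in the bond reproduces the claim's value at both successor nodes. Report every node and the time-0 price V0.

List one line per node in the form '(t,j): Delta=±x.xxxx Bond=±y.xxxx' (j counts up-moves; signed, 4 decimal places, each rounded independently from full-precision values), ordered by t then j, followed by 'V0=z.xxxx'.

(0,0): Delta=-0.0798 Bond=27.0107
(1,0): Delta=0.0000 Bond=24.2648
(1,1): Delta=-0.1242 Bond=30.4914
(2,0): Delta=0.0000 Bond=24.5074
(2,1): Delta=0.0000 Bond=24.5074
(2,2): Delta=-0.1932 Bond=37.4911
(3,0): Delta=0.0000 Bond=24.7525
(3,1): Delta=0.0000 Bond=24.7525
(3,2): Delta=0.0000 Bond=24.7525
(3,3): Delta=-0.3006 Bond=51.8255
V0=22.7021

No-arbitrage ⇒ martingale measure with p* = (R−d)/(u−d) = 0.4844.
Terminal values V(4,·): V(4,0)=25.0000, V(4,1)=25.0000, V(4,2)=25.0000, V(4,3)=25.0000, V(4,4)=0.0000
Node (3,0) S=18.5220: V=(p*·25.0000+(1−p*)·25.0000)/1.01=24.7525; Δ=(25.0000−25.0000)/(24.8195−12.9654)=0.0000; B=V−Δ·S=24.7525
Node (3,1) S=35.4564: V=(p*·25.0000+(1−p*)·25.0000)/1.01=24.7525; Δ=(25.0000−25.0000)/(47.5116−24.8195)=0.0000; B=V−Δ·S=24.7525
Node (3,2) S=67.8737: V=(p*·25.0000+(1−p*)·25.0000)/1.01=24.7525; Δ=(25.0000−25.0000)/(90.9507−47.5116)=0.0000; B=V−Δ·S=24.7525
Node (3,3) S=129.9296: V=(p*·0.0000+(1−p*)·25.0000)/1.01=12.7630; Δ=(0.0000−25.0000)/(174.1057−90.9507)=-0.3006; B=V−Δ·S=51.8255
Node (2,0) S=26.4600: V=(p*·24.7525+(1−p*)·24.7525)/1.01=24.5074; Δ=(24.7525−24.7525)/(35.4564−18.5220)=0.0000; B=V−Δ·S=24.5074
Node (2,1) S=50.6520: V=(p*·24.7525+(1−p*)·24.7525)/1.01=24.5074; Δ=(24.7525−24.7525)/(67.8737−35.4564)=0.0000; B=V−Δ·S=24.5074
Node (2,2) S=96.9624: V=(p*·12.7630+(1−p*)·24.7525)/1.01=18.7575; Δ=(12.7630−24.7525)/(129.9296−67.8737)=-0.1932; B=V−Δ·S=37.4911
Node (1,0) S=37.8000: V=(p*·24.5074+(1−p*)·24.5074)/1.01=24.2648; Δ=(24.5074−24.5074)/(50.6520−26.4600)=0.0000; B=V−Δ·S=24.2648
Node (1,1) S=72.3600: V=(p*·18.7575+(1−p*)·24.5074)/1.01=21.5072; Δ=(18.7575−24.5074)/(96.9624−50.6520)=-0.1242; B=V−Δ·S=30.4914
Node (0,0) S=54.0000: V=(p*·21.5072+(1−p*)·24.2648)/1.01=22.7021; Δ=(21.5072−24.2648)/(72.3600−37.8000)=-0.0798; B=V−Δ·S=27.0107
Root portfolio cost Δ·54+B reproduces V0=22.7021.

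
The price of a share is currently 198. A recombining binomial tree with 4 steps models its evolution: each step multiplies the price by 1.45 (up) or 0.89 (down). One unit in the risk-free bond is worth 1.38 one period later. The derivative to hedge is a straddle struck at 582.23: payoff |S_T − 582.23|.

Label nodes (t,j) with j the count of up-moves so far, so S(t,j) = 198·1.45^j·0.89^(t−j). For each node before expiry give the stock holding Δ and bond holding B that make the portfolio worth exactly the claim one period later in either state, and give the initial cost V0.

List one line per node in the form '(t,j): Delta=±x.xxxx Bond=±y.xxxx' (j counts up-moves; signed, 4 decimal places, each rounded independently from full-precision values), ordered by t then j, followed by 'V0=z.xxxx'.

(0,0): Delta=0.3473 Bond=-11.5109
(1,0): Delta=-1.0000 Bond=221.5426
(1,1): Delta=0.4655 Bond=-49.8033
(2,0): Delta=-1.0000 Bond=305.7288
(2,1): Delta=-1.0000 Bond=305.7288
(2,2): Delta=0.5940 Bond=-122.2224
(3,0): Delta=-1.0000 Bond=421.9058
(3,1): Delta=-1.0000 Bond=421.9058
(3,2): Delta=-1.0000 Bond=421.9058
(3,3): Delta=0.7337 Bond=-253.0344
V0=57.2618

Risk-neutral probability p* = (R−d)/(u−d) = (1.38−0.89)/(1.45−0.89) = 0.8750.
Terminal values V(4,·): V(4,0)=458.0004, V(4,1)=379.8334, V(4,2)=252.4827, V(4,3)=45.0013, V(4,4)=293.0302
Node (3,0) S=139.5839: V=(p*·379.8334+(1−p*)·458.0004)/1.38=282.3219; Δ=(379.8334−458.0004)/(202.3966−124.2296)=-1.0000; B=V−Δ·S=421.9058
Node (3,1) S=227.4119: V=(p*·252.4827+(1−p*)·379.8334)/1.38=194.4939; Δ=(252.4827−379.8334)/(329.7473−202.3966)=-1.0000; B=V−Δ·S=421.9058
Node (3,2) S=370.5026: V=(p*·45.0013+(1−p*)·252.4827)/1.38=51.4032; Δ=(45.0013−252.4827)/(537.2287−329.7473)=-1.0000; B=V−Δ·S=421.9058
Node (3,3) S=603.6277: V=(p*·293.0302+(1−p*)·45.0013)/1.38=189.8744; Δ=(293.0302−45.0013)/(875.2602−537.2287)=0.7337; B=V−Δ·S=-253.0344
Node (2,0) S=156.8358: V=(p*·194.4939+(1−p*)·282.3219)/1.38=148.8930; Δ=(194.4939−282.3219)/(227.4119−139.5839)=-1.0000; B=V−Δ·S=305.7288
Node (2,1) S=255.5190: V=(p*·51.4032+(1−p*)·194.4939)/1.38=50.2098; Δ=(51.4032−194.4939)/(370.5025−227.4119)=-1.0000; B=V−Δ·S=305.7288
Node (2,2) S=416.2950: V=(p*·189.8744+(1−p*)·51.4032)/1.38=125.0474; Δ=(189.8744−51.4032)/(603.6277−370.5026)=0.5940; B=V−Δ·S=-122.2224
Node (1,0) S=176.2200: V=(p*·50.2098+(1−p*)·148.8930)/1.38=45.3226; Δ=(50.2098−148.8930)/(255.5190−156.8358)=-1.0000; B=V−Δ·S=221.5426
Node (1,1) S=287.1000: V=(p*·125.0474+(1−p*)·50.2098)/1.38=83.8353; Δ=(125.0474−50.2098)/(416.2950−255.5190)=0.4655; B=V−Δ·S=-49.8033
Node (0,0) S=198.0000: V=(p*·83.8353+(1−p*)·45.3226)/1.38=57.2618; Δ=(83.8353−45.3226)/(287.1000−176.2200)=0.3473; B=V−Δ·S=-11.5109
Check: Δ(0,0)·S0 + B(0,0) = 57.2618 = V0.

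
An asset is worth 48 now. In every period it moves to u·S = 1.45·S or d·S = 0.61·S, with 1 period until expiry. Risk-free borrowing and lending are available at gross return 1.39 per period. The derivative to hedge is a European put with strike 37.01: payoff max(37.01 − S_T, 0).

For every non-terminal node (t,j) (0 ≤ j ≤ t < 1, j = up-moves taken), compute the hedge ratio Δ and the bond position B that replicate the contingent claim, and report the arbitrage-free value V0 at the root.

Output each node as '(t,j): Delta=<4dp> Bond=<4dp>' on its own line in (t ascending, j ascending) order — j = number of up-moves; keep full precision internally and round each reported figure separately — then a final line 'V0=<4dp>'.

The replicating-portfolio and risk-neutral prices coincide; use p* = (1.39−0.61)/(1.45−0.61) = 0.9286 for the latter.
Terminal payoffs: V(1,0)=7.7300, V(1,1)=0.0000
(0,0): S=48.0000. Δ = (V_up−V_dn)/(S_up−S_dn) = (0.0000−7.7300)/(69.6000−29.2800) = -0.1917. V = [p*·0.0000 + (1−p*)·7.7300]/1.39 = 0.3972. B = V − Δ·S = 9.5996.
The time-0 hedge costs 0.3972, which is the no-arbitrage price.

(0,0): Delta=-0.1917 Bond=9.5996
V0=0.3972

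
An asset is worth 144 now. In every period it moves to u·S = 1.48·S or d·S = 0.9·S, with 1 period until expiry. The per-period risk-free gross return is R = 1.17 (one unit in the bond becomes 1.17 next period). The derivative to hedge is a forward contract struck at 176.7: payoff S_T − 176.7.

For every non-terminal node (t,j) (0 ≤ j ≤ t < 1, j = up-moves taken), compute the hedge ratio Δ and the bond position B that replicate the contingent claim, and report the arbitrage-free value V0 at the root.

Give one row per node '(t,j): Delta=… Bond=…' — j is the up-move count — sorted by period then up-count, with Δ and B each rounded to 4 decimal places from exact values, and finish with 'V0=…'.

The replicating-portfolio and risk-neutral prices coincide; use p* = (1.17−0.9)/(1.48−0.9) = 0.4655 for the latter.
Terminal payoffs: V(1,0)=-47.1000, V(1,1)=36.4200
  t=0,j=0: stock 144.0000 → up 213.1200 (V=36.4200), down 129.6000 (V=-47.1000). Price -7.0256; hedge Δ=1.0000, bond B=-151.0256.
Root portfolio cost Δ·144+B reproduces V0=-7.0256.

(0,0): Delta=1.0000 Bond=-151.0256
V0=-7.0256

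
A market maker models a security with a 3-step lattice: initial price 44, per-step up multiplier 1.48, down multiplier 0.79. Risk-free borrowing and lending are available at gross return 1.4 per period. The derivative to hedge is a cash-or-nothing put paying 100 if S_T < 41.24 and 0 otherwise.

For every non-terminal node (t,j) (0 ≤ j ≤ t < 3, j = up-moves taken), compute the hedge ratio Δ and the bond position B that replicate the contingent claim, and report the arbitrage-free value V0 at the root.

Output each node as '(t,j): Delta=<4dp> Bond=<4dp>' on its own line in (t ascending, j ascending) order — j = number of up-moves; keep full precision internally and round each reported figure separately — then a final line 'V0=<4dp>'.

Since d<R<u, set p* = (R−d)/(u−d) = 0.8841; price each node as the discounted p*-expectation of its children.
At expiry t=3: V(3,0)=100.0000, V(3,1)=100.0000, V(3,2)=0.0000, V(3,3)=0.0000
Node (2,0) S=27.4604: V=(p*·100.0000+(1−p*)·100.0000)/1.4=71.4286; Δ=(100.0000−100.0000)/(40.6414−21.6937)=0.0000; B=V−Δ·S=71.4286
Node (2,1) S=51.4448: V=(p*·0.0000+(1−p*)·100.0000)/1.4=8.2816; Δ=(0.0000−100.0000)/(76.1383−40.6414)=-2.8171; B=V−Δ·S=153.2091
Node (2,2) S=96.3776: V=(p*·0.0000+(1−p*)·0.0000)/1.4=0.0000; Δ=(0.0000−0.0000)/(142.6388−76.1383)=0.0000; B=V−Δ·S=0.0000
Node (1,0) S=34.7600: V=(p*·8.2816+(1−p*)·71.4286)/1.4=11.1450; Δ=(8.2816−71.4286)/(51.4448−27.4604)=-2.6328; B=V−Δ·S=102.6624
Node (1,1) S=65.1200: V=(p*·0.0000+(1−p*)·8.2816)/1.4=0.6858; Δ=(0.0000−8.2816)/(96.3776−51.4448)=-0.1843; B=V−Δ·S=12.6881
Node (0,0) S=44.0000: V=(p*·0.6858+(1−p*)·11.1450)/1.4=1.3561; Δ=(0.6858−11.1450)/(65.1200−34.7600)=-0.3445; B=V−Δ·S=16.5142
Self-financing check: at every node Δ·S+B equals the discounted successor values.

(0,0): Delta=-0.3445 Bond=16.5142
(1,0): Delta=-2.6328 Bond=102.6624
(1,1): Delta=-0.1843 Bond=12.6881
(2,0): Delta=0.0000 Bond=71.4286
(2,1): Delta=-2.8171 Bond=153.2091
(2,2): Delta=0.0000 Bond=0.0000
V0=1.3561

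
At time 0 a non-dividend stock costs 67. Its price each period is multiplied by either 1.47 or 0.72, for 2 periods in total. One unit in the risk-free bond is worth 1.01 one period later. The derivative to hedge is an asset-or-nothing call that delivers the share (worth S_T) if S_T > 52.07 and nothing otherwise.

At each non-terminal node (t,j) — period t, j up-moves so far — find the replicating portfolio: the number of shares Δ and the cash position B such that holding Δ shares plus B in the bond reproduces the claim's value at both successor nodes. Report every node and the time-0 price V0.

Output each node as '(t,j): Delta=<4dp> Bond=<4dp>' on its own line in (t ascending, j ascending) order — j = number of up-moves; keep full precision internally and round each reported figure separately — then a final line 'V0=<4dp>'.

(0,0): Delta=1.4197 Bond=-40.9307
(1,0): Delta=1.9600 Bond=-67.4023
(1,1): Delta=1.0000 Bond=0.0000
V0=54.1917

Since d<R<u, set p* = (R−d)/(u−d) = 0.3867; price each node as the discounted p*-expectation of its children.
At expiry t=2: V(2,0)=0.0000, V(2,1)=70.9128, V(2,2)=144.7803
(1,0): S=48.2400. Δ = (V_up−V_dn)/(S_up−S_dn) = (70.9128−0.0000)/(70.9128−34.7328) = 1.9600. V = [p*·70.9128 + (1−p*)·0.0000]/1.01 = 27.1481. B = V − Δ·S = -67.4023.
(1,1): S=98.4900. Δ = (V_up−V_dn)/(S_up−S_dn) = (144.7803−70.9128)/(144.7803−70.9128) = 1.0000. V = [p*·144.7803 + (1−p*)·70.9128]/1.01 = 98.4900. B = V − Δ·S = 0.0000.
(0,0): S=67.0000. Δ = (V_up−V_dn)/(S_up−S_dn) = (98.4900−27.1481)/(98.4900−48.2400) = 1.4197. V = [p*·98.4900 + (1−p*)·27.1481]/1.01 = 54.1917. B = V − Δ·S = -40.9307.
Check: Δ(0,0)·S0 + B(0,0) = 54.1917 = V0.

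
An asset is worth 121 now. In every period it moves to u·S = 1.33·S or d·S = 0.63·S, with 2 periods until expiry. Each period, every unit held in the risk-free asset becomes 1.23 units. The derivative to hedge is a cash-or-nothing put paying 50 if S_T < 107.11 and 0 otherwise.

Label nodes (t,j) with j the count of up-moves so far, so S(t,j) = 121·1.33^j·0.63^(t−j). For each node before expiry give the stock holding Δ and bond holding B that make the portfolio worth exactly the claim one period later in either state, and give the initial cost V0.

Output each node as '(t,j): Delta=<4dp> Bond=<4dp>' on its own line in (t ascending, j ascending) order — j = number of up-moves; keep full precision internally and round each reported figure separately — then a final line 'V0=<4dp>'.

No-arbitrage ⇒ martingale measure with p* = (R−d)/(u−d) = 0.8571.
Terminal payoffs: V(2,0)=50.0000, V(2,1)=50.0000, V(2,2)=0.0000
Node (1,0) S=76.2300: V=(p*·50.0000+(1−p*)·50.0000)/1.23=40.6504; Δ=(50.0000−50.0000)/(101.3859−48.0249)=0.0000; B=V−Δ·S=40.6504
Node (1,1) S=160.9300: V=(p*·0.0000+(1−p*)·50.0000)/1.23=5.8072; Δ=(0.0000−50.0000)/(214.0369−101.3859)=-0.4438; B=V−Δ·S=77.2358
Node (0,0) S=121.0000: V=(p*·5.8072+(1−p*)·40.6504)/1.23=8.7681; Δ=(5.8072−40.6504)/(160.9300−76.2300)=-0.4114; B=V−Δ·S=58.5441
Check: Δ(0,0)·S0 + B(0,0) = 8.7681 = V0.

(0,0): Delta=-0.4114 Bond=58.5441
(1,0): Delta=0.0000 Bond=40.6504
(1,1): Delta=-0.4438 Bond=77.2358
V0=8.7681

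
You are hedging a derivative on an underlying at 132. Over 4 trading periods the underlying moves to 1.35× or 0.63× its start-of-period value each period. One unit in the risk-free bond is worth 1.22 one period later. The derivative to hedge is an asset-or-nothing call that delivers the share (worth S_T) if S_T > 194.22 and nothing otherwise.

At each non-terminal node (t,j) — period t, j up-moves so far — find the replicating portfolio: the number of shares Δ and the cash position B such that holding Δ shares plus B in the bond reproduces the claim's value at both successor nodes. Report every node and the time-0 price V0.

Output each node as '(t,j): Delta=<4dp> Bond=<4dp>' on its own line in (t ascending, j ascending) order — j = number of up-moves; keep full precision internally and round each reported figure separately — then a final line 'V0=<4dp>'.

(0,0): Delta=1.1768 Bond=-29.3938
(1,0): Delta=1.5417 Bond=-66.2039
(1,1): Delta=1.1393 Bond=-29.1746
(2,0): Delta=0.0000 Bond=0.0000
(2,1): Delta=1.7002 Bond=-98.5652
(2,2): Delta=1.0816 Bond=-21.7178
(3,0): Delta=0.0000 Bond=0.0000
(3,1): Delta=0.0000 Bond=0.0000
(3,2): Delta=1.8750 Bond=-146.7452
(3,3): Delta=1.0000 Bond=0.0000
V0=125.9409

Risk-neutral probability p* = (R−d)/(u−d) = (1.22−0.63)/(1.35−0.63) = 0.8194.
At expiry t=4: V(4,0)=0.0000, V(4,1)=0.0000, V(4,2)=0.0000, V(4,3)=204.6048, V(4,4)=438.4388
  t=3,j=0: stock 33.0062 → up 44.5584 (V=0.0000), down 20.7939 (V=0.0000). Price 0.0000; hedge Δ=0.0000, bond B=0.0000.
  t=3,j=1: stock 70.7276 → up 95.4822 (V=0.0000), down 44.5584 (V=0.0000). Price 0.0000; hedge Δ=0.0000, bond B=0.0000.
  t=3,j=2: stock 151.5591 → up 204.6048 (V=204.6048), down 95.4822 (V=0.0000). Price 137.4281; hedge Δ=1.8750, bond B=-146.7452.
  t=3,j=3: stock 324.7695 → up 438.4388 (V=438.4388), down 204.6048 (V=204.6048). Price 324.7695; hedge Δ=1.0000, bond B=0.0000.
  t=2,j=0: stock 52.3908 → up 70.7276 (V=0.0000), down 33.0062 (V=0.0000). Price 0.0000; hedge Δ=0.0000, bond B=0.0000.
  t=2,j=1: stock 112.2660 → up 151.5591 (V=137.4281), down 70.7276 (V=0.0000). Price 92.3071; hedge Δ=1.7002, bond B=-98.5652.
  t=2,j=2: stock 240.5700 → up 324.7695 (V=324.7695), down 151.5591 (V=137.4281). Price 238.4787; hedge Δ=1.0816, bond B=-21.7178.
  t=1,j=0: stock 83.1600 → up 112.2660 (V=92.3071), down 52.3908 (V=0.0000). Price 62.0004; hedge Δ=1.5417, bond B=-66.2039.
  t=1,j=1: stock 178.2000 → up 240.5700 (V=238.4787), down 112.2660 (V=92.3071). Price 173.8415; hedge Δ=1.1393, bond B=-29.1746.
  t=0,j=0: stock 132.0000 → up 178.2000 (V=173.8415), down 83.1600 (V=62.0004). Price 125.9409; hedge Δ=1.1768, bond B=-29.3938.
The time-0 hedge costs 125.9409, which is the no-arbitrage price.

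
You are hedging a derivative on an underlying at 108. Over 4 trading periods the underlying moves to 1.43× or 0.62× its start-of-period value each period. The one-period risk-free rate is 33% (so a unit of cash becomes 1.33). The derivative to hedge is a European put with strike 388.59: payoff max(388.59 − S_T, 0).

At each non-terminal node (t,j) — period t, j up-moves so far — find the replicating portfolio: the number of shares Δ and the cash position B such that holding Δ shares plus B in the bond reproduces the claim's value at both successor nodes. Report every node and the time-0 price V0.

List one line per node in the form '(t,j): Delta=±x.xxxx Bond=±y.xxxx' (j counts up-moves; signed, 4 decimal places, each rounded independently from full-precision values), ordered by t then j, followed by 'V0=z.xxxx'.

No-arbitrage ⇒ martingale measure with p* = (R−d)/(u−d) = 0.8765.
Terminal payoffs: V(4,0)=372.6316, V(4,1)=351.7826, V(4,2)=303.6956, V(4,3)=192.7851, V(4,4)=0.0000
  t=3,j=0: stock 25.7394 → up 36.8074 (V=351.7826), down 15.9584 (V=372.6316). Price 266.4335; hedge Δ=-1.0000, bond B=292.1729.
  t=3,j=1: stock 59.3667 → up 84.8944 (V=303.6956), down 36.8074 (V=351.7826). Price 232.8062; hedge Δ=-1.0000, bond B=292.1729.
  t=3,j=2: stock 136.9265 → up 195.8049 (V=192.7851), down 84.8944 (V=303.6956). Price 155.2464; hedge Δ=-1.0000, bond B=292.1729.
  t=3,j=3: stock 315.8144 → up 451.6145 (V=0.0000), down 195.8049 (V=192.7851). Price 17.8952; hedge Δ=-0.7536, bond B=255.9015.
  t=2,j=0: stock 41.5152 → up 59.3667 (V=232.8062), down 25.7394 (V=266.4335). Price 178.1637; hedge Δ=-1.0000, bond B=219.6789.
  t=2,j=1: stock 95.7528 → up 136.9265 (V=155.2464), down 59.3667 (V=232.8062). Price 123.9261; hedge Δ=-1.0000, bond B=219.6789.
  t=2,j=2: stock 220.8492 → up 315.8144 (V=17.8952), down 136.9265 (V=155.2464). Price 26.2046; hedge Δ=-0.7678, bond B=195.7740.
  t=1,j=0: stock 66.9600 → up 95.7528 (V=123.9261), down 41.5152 (V=178.1637). Price 98.2121; hedge Δ=-1.0000, bond B=165.1721.
  t=1,j=1: stock 154.4400 → up 220.8492 (V=26.2046), down 95.7528 (V=123.9261). Price 28.7737; hedge Δ=-0.7812, bond B=149.4175.
  t=0,j=0: stock 108.0000 → up 154.4400 (V=28.7737), down 66.9600 (V=98.2121). Price 28.0799; hedge Δ=-0.7938, bond B=113.8064.
Check: Δ(0,0)·S0 + B(0,0) = 28.0799 = V0.

(0,0): Delta=-0.7938 Bond=113.8064
(1,0): Delta=-1.0000 Bond=165.1721
(1,1): Delta=-0.7812 Bond=149.4175
(2,0): Delta=-1.0000 Bond=219.6789
(2,1): Delta=-1.0000 Bond=219.6789
(2,2): Delta=-0.7678 Bond=195.7740
(3,0): Delta=-1.0000 Bond=292.1729
(3,1): Delta=-1.0000 Bond=292.1729
(3,2): Delta=-1.0000 Bond=292.1729
(3,3): Delta=-0.7536 Bond=255.9015
V0=28.0799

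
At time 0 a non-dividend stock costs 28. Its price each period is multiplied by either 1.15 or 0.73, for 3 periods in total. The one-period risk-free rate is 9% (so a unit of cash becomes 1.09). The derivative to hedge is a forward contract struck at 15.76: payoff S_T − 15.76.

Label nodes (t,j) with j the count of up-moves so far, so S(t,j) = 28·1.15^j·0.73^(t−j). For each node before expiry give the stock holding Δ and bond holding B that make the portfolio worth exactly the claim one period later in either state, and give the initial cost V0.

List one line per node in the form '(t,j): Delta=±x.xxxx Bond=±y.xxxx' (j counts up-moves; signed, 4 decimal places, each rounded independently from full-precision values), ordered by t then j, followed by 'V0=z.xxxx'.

(0,0): Delta=1.0000 Bond=-12.1696
(1,0): Delta=1.0000 Bond=-13.2649
(1,1): Delta=1.0000 Bond=-13.2649
(2,0): Delta=1.0000 Bond=-14.4587
(2,1): Delta=1.0000 Bond=-14.4587
(2,2): Delta=1.0000 Bond=-14.4587
V0=15.8304

Since d<R<u, set p* = (R−d)/(u−d) = 0.8571; price each node as the discounted p*-expectation of its children.
At expiry t=3: V(3,0)=-4.8675, V(3,1)=1.3994, V(3,2)=11.2719, V(3,3)=26.8245
(2,0): S=14.9212. Δ = (V_up−V_dn)/(S_up−S_dn) = (1.3994−-4.8675)/(17.1594−10.8925) = 1.0000. V = [p*·1.3994 + (1−p*)·-4.8675]/1.09 = 0.4625. B = V − Δ·S = -14.4587.
(2,1): S=23.5060. Δ = (V_up−V_dn)/(S_up−S_dn) = (11.2719−1.3994)/(27.0319−17.1594) = 1.0000. V = [p*·11.2719 + (1−p*)·1.3994]/1.09 = 9.0473. B = V − Δ·S = -14.4587.
(2,2): S=37.0300. Δ = (V_up−V_dn)/(S_up−S_dn) = (26.8245−11.2719)/(42.5845−27.0319) = 1.0000. V = [p*·26.8245 + (1−p*)·11.2719]/1.09 = 22.5713. B = V − Δ·S = -14.4587.
(1,0): S=20.4400. Δ = (V_up−V_dn)/(S_up−S_dn) = (9.0473−0.4625)/(23.5060−14.9212) = 1.0000. V = [p*·9.0473 + (1−p*)·0.4625]/1.09 = 7.1751. B = V − Δ·S = -13.2649.
(1,1): S=32.2000. Δ = (V_up−V_dn)/(S_up−S_dn) = (22.5713−9.0473)/(37.0300−23.5060) = 1.0000. V = [p*·22.5713 + (1−p*)·9.0473]/1.09 = 18.9351. B = V − Δ·S = -13.2649.
(0,0): S=28.0000. Δ = (V_up−V_dn)/(S_up−S_dn) = (18.9351−7.1751)/(32.2000−20.4400) = 1.0000. V = [p*·18.9351 + (1−p*)·7.1751]/1.09 = 15.8304. B = V − Δ·S = -12.1696.
Each (Δ,B) replicates both successor values, so the strategy is self-financing and V0 is arbitrage-free.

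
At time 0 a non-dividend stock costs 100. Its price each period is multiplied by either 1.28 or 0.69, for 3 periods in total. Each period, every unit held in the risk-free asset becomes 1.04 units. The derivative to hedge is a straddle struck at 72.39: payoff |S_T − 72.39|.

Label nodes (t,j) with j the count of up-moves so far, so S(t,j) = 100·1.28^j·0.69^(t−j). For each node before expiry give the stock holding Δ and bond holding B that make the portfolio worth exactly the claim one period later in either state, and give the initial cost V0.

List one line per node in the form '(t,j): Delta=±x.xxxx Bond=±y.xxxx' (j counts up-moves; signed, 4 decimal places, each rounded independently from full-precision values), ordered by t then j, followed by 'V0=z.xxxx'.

No-arbitrage ⇒ martingale measure with p* = (R−d)/(u−d) = 0.5932.
At expiry t=3: V(3,0)=39.5391, V(3,1)=11.4492, V(3,2)=40.6596, V(3,3)=137.3252
Node (2,0) S=47.6100: V=(p*·11.4492+(1−p*)·39.5391)/1.04=21.9958; Δ=(11.4492−39.5391)/(60.9408−32.8509)=-1.0000; B=V−Δ·S=69.6058
Node (2,1) S=88.3200: V=(p*·40.6596+(1−p*)·11.4492)/1.04=27.6706; Δ=(40.6596−11.4492)/(113.0496−60.9408)=0.5606; B=V−Δ·S=-21.8386
Node (2,2) S=163.8400: V=(p*·137.3252+(1−p*)·40.6596)/1.04=94.2342; Δ=(137.3252−40.6596)/(209.7152−113.0496)=1.0000; B=V−Δ·S=-69.6058
Node (1,0) S=69.0000: V=(p*·27.6706+(1−p*)·21.9958)/1.04=24.3867; Δ=(27.6706−21.9958)/(88.3200−47.6100)=0.1394; B=V−Δ·S=14.7684
Node (1,1) S=128.0000: V=(p*·94.2342+(1−p*)·27.6706)/1.04=64.5745; Δ=(94.2342−27.6706)/(163.8400−88.3200)=0.8814; B=V−Δ·S=-48.2452
Node (0,0) S=100.0000: V=(p*·64.5745+(1−p*)·24.3867)/1.04=46.3721; Δ=(64.5745−24.3867)/(128.0000−69.0000)=0.6811; B=V−Δ·S=-21.7429
Root portfolio cost Δ·100+B reproduces V0=46.3721.

(0,0): Delta=0.6811 Bond=-21.7429
(1,0): Delta=0.1394 Bond=14.7684
(1,1): Delta=0.8814 Bond=-48.2452
(2,0): Delta=-1.0000 Bond=69.6058
(2,1): Delta=0.5606 Bond=-21.8386
(2,2): Delta=1.0000 Bond=-69.6058
V0=46.3721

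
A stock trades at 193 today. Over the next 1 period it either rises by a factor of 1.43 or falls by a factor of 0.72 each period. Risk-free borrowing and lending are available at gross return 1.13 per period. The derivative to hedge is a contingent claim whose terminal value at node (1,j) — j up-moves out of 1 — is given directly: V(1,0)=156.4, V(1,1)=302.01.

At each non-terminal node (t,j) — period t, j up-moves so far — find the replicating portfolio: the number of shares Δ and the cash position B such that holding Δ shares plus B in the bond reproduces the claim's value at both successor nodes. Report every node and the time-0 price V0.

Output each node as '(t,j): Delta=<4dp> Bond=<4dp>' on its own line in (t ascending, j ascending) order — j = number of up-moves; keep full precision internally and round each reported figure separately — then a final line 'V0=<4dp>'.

No-arbitrage ⇒ martingale measure with p* = (R−d)/(u−d) = 0.5775.
Terminal payoffs: V(1,0)=156.4000, V(1,1)=302.0100
Node (0,0) S=193.0000: V=(p*·302.0100+(1−p*)·156.4000)/1.13=212.8183; Δ=(302.0100−156.4000)/(275.9900−138.9600)=1.0626; B=V−Δ·S=7.7338
Each (Δ,B) replicates both successor values, so the strategy is self-financing and V0 is arbitrage-free.

(0,0): Delta=1.0626 Bond=7.7338
V0=212.8183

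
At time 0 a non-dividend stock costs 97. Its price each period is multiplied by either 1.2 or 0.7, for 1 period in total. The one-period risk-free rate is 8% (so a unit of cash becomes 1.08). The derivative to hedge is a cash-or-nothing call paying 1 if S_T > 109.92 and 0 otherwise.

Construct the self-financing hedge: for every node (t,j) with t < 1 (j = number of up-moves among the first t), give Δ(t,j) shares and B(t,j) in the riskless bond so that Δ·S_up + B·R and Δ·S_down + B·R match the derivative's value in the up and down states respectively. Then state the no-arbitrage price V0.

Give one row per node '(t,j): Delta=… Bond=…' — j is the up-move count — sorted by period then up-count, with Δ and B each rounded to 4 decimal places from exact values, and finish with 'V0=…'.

(0,0): Delta=0.0206 Bond=-1.2963
V0=0.7037

No-arbitrage ⇒ martingale measure with p* = (R−d)/(u−d) = 0.7600.
At expiry t=1: V(1,0)=0.0000, V(1,1)=1.0000
(0,0): S=97.0000. Δ = (V_up−V_dn)/(S_up−S_dn) = (1.0000−0.0000)/(116.4000−67.9000) = 0.0206. V = [p*·1.0000 + (1−p*)·0.0000]/1.08 = 0.7037. B = V − Δ·S = -1.2963.
Root portfolio cost Δ·97+B reproduces V0=0.7037.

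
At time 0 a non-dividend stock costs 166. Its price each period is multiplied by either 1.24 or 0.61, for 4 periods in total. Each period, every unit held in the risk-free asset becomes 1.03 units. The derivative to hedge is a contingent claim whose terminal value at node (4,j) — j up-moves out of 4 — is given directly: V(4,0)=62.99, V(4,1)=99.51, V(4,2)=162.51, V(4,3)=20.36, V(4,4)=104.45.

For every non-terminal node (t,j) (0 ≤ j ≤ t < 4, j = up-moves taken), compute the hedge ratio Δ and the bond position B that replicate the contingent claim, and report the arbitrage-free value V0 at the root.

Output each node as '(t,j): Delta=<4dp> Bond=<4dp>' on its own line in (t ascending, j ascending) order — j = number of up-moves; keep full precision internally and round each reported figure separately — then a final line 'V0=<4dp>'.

(0,0): Delta=-0.2005 Bond=110.9613
(1,0): Delta=-0.4598 Bond=140.5514
(1,1): Delta=-0.1367 Bond=101.1595
(2,0): Delta=1.3516 Bond=32.8807
(2,1): Delta=-0.9054 Bond=200.7115
(2,2): Delta=0.0524 Bond=55.9356
(3,0): Delta=1.5385 Bond=26.8246
(3,1): Delta=1.3056 Bond=37.3883
(3,2): Delta=-1.4492 Bond=291.4051
(3,3): Delta=0.4217 Bond=-59.2820
V0=77.6826

Since d<R<u, set p* = (R−d)/(u−d) = 0.6667; price each node as the discounted p*-expectation of its children.
At expiry t=4: V(4,0)=62.9900, V(4,1)=99.5100, V(4,2)=162.5100, V(4,3)=20.3600, V(4,4)=104.4500
(3,0): S=37.6788. Δ = (V_up−V_dn)/(S_up−S_dn) = (99.5100−62.9900)/(46.7218−22.9841) = 1.5385. V = [p*·99.5100 + (1−p*)·62.9900]/1.03 = 84.7929. B = V − Δ·S = 26.8246.
(3,1): S=76.5931. Δ = (V_up−V_dn)/(S_up−S_dn) = (162.5100−99.5100)/(94.9754−46.7218) = 1.3056. V = [p*·162.5100 + (1−p*)·99.5100]/1.03 = 137.3883. B = V − Δ·S = 37.3883.
(3,2): S=155.6974. Δ = (V_up−V_dn)/(S_up−S_dn) = (20.3600−162.5100)/(193.0647−94.9754) = -1.4492. V = [p*·20.3600 + (1−p*)·162.5100]/1.03 = 65.7702. B = V − Δ·S = 291.4051.
(3,3): S=316.4996. Δ = (V_up−V_dn)/(S_up−S_dn) = (104.4500−20.3600)/(392.4595−193.0647) = 0.4217. V = [p*·104.4500 + (1−p*)·20.3600]/1.03 = 74.1942. B = V − Δ·S = -59.2820.
(2,0): S=61.7686. Δ = (V_up−V_dn)/(S_up−S_dn) = (137.3883−84.7929)/(76.5931−37.6788) = 1.3516. V = [p*·137.3883 + (1−p*)·84.7929]/1.03 = 116.3656. B = V − Δ·S = 32.8807.
(2,1): S=125.5624. Δ = (V_up−V_dn)/(S_up−S_dn) = (65.7702−137.3883)/(155.6974−76.5931) = -0.9054. V = [p*·65.7702 + (1−p*)·137.3883]/1.03 = 87.0320. B = V − Δ·S = 200.7115.
(2,2): S=255.2416. Δ = (V_up−V_dn)/(S_up−S_dn) = (74.1942−65.7702)/(316.4996−155.6974) = 0.0524. V = [p*·74.1942 + (1−p*)·65.7702]/1.03 = 69.3070. B = V − Δ·S = 55.9356.
(1,0): S=101.2600. Δ = (V_up−V_dn)/(S_up−S_dn) = (87.0320−116.3656)/(125.5624−61.7686) = -0.4598. V = [p*·87.0320 + (1−p*)·116.3656]/1.03 = 93.9901. B = V − Δ·S = 140.5514.
(1,1): S=205.8400. Δ = (V_up−V_dn)/(S_up−S_dn) = (69.3070−87.0320)/(255.2416−125.5624) = -0.1367. V = [p*·69.3070 + (1−p*)·87.0320]/1.03 = 73.0246. B = V − Δ·S = 101.1595.
(0,0): S=166.0000. Δ = (V_up−V_dn)/(S_up−S_dn) = (73.0246−93.9901)/(205.8400−101.2600) = -0.2005. V = [p*·73.0246 + (1−p*)·93.9901]/1.03 = 77.6826. B = V − Δ·S = 110.9613.
Self-financing check: at every node Δ·S+B equals the discounted successor values.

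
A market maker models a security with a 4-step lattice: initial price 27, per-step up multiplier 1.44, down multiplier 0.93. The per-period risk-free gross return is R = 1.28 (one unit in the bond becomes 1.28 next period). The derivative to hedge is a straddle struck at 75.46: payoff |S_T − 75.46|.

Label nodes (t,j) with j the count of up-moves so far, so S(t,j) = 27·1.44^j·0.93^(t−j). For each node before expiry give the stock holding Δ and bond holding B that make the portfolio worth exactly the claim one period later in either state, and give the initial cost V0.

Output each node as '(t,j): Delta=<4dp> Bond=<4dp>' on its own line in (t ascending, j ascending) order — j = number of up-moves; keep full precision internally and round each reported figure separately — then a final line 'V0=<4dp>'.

Since d<R<u, set p* = (R−d)/(u−d) = 0.6863; price each node as the discounted p*-expectation of its children.
Terminal payoffs: V(4,0)=55.2626, V(4,1)=44.1866, V(4,2)=27.0367, V(4,3)=0.4819, V(4,4)=40.6351
(3,0): S=21.7176. Δ = (V_up−V_dn)/(S_up−S_dn) = (44.1866−55.2626)/(31.2734−20.1974) = -1.0000. V = [p*·44.1866 + (1−p*)·55.2626]/1.28 = 37.2355. B = V − Δ·S = 58.9531.
(3,1): S=33.6273. Δ = (V_up−V_dn)/(S_up−S_dn) = (27.0367−44.1866)/(48.4233−31.2734) = -1.0000. V = [p*·27.0367 + (1−p*)·44.1866]/1.28 = 25.3258. B = V − Δ·S = 58.9531.
(3,2): S=52.0681. Δ = (V_up−V_dn)/(S_up−S_dn) = (0.4819−27.0367)/(74.9781−48.4233) = -1.0000. V = [p*·0.4819 + (1−p*)·27.0367]/1.28 = 6.8850. B = V − Δ·S = 58.9531.
(3,3): S=80.6216. Δ = (V_up−V_dn)/(S_up−S_dn) = (40.6351−0.4819)/(116.0951−74.9781) = 0.9766. V = [p*·40.6351 + (1−p*)·0.4819]/1.28 = 21.9047. B = V − Δ·S = -56.8269.
(2,0): S=23.3523. Δ = (V_up−V_dn)/(S_up−S_dn) = (25.3258−37.2355)/(33.6273−21.7176) = -1.0000. V = [p*·25.3258 + (1−p*)·37.2355]/1.28 = 22.7048. B = V − Δ·S = 46.0571.
(2,1): S=36.1584. Δ = (V_up−V_dn)/(S_up−S_dn) = (6.8850−25.3258)/(52.0681−33.6273) = -1.0000. V = [p*·6.8850 + (1−p*)·25.3258]/1.28 = 9.8987. B = V − Δ·S = 46.0571.
(2,2): S=55.9872. Δ = (V_up−V_dn)/(S_up−S_dn) = (21.9047−6.8850)/(80.6216−52.0681) = 0.5260. V = [p*·21.9047 + (1−p*)·6.8850]/1.28 = 13.4317. B = V − Δ·S = -16.0186.
(1,0): S=25.1100. Δ = (V_up−V_dn)/(S_up−S_dn) = (9.8987−22.7048)/(36.1584−23.3523) = -1.0000. V = [p*·9.8987 + (1−p*)·22.7048]/1.28 = 10.8721. B = V − Δ·S = 35.9821.
(1,1): S=38.8800. Δ = (V_up−V_dn)/(S_up−S_dn) = (13.4317−9.8987)/(55.9872−36.1584) = 0.1782. V = [p*·13.4317 + (1−p*)·9.8987]/1.28 = 9.6276. B = V − Δ·S = 2.7001.
(0,0): S=27.0000. Δ = (V_up−V_dn)/(S_up−S_dn) = (9.6276−10.8721)/(38.8800−25.1100) = -0.0904. V = [p*·9.6276 + (1−p*)·10.8721]/1.28 = 7.8266. B = V − Δ·S = 10.2668.
Root portfolio cost Δ·27+B reproduces V0=7.8266.

(0,0): Delta=-0.0904 Bond=10.2668
(1,0): Delta=-1.0000 Bond=35.9821
(1,1): Delta=0.1782 Bond=2.7001
(2,0): Delta=-1.0000 Bond=46.0571
(2,1): Delta=-1.0000 Bond=46.0571
(2,2): Delta=0.5260 Bond=-16.0186
(3,0): Delta=-1.0000 Bond=58.9531
(3,1): Delta=-1.0000 Bond=58.9531
(3,2): Delta=-1.0000 Bond=58.9531
(3,3): Delta=0.9766 Bond=-56.8269
V0=7.8266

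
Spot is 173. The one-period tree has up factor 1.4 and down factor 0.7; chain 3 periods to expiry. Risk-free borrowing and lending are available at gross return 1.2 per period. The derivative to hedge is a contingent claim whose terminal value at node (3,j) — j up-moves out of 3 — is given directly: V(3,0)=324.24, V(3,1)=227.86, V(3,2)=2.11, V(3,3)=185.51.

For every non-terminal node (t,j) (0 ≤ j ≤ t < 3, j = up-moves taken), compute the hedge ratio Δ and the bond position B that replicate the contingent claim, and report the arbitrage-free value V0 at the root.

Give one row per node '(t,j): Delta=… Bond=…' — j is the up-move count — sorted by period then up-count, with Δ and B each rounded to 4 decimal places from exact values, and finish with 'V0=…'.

Since d<R<u, set p* = (R−d)/(u−d) = 0.7143; price each node as the discounted p*-expectation of its children.
Terminal values V(3,·): V(3,0)=324.2400, V(3,1)=227.8600, V(3,2)=2.1100, V(3,3)=185.5100
  t=2,j=0: stock 84.7700 → up 118.6780 (V=227.8600), down 59.3390 (V=324.2400). Price 212.8310; hedge Δ=-1.6242, bond B=350.5167.
  t=2,j=1: stock 169.5400 → up 237.3560 (V=2.1100), down 118.6780 (V=227.8600). Price 55.5083; hedge Δ=-1.9022, bond B=378.0083.
  t=2,j=2: stock 339.0800 → up 474.7120 (V=185.5100), down 237.3560 (V=2.1100). Price 110.9250; hedge Δ=0.7727, bond B=-151.0750.
  t=1,j=0: stock 121.1000 → up 169.5400 (V=55.5083), down 84.7700 (V=212.8310). Price 83.7147; hedge Δ=-1.8559, bond B=308.4613.
  t=1,j=1: stock 242.2000 → up 339.0800 (V=110.9250), down 169.5400 (V=55.5083). Price 79.2431; hedge Δ=0.3269, bond B=0.0764.
  t=0,j=0: stock 173.0000 → up 242.2000 (V=79.2431), down 121.1000 (V=83.7147). Price 67.1006; hedge Δ=-0.0369, bond B=73.4886.
Self-financing check: at every node Δ·S+B equals the discounted successor values.

(0,0): Delta=-0.0369 Bond=73.4886
(1,0): Delta=-1.8559 Bond=308.4613
(1,1): Delta=0.3269 Bond=0.0764
(2,0): Delta=-1.6242 Bond=350.5167
(2,1): Delta=-1.9022 Bond=378.0083
(2,2): Delta=0.7727 Bond=-151.0750
V0=67.1006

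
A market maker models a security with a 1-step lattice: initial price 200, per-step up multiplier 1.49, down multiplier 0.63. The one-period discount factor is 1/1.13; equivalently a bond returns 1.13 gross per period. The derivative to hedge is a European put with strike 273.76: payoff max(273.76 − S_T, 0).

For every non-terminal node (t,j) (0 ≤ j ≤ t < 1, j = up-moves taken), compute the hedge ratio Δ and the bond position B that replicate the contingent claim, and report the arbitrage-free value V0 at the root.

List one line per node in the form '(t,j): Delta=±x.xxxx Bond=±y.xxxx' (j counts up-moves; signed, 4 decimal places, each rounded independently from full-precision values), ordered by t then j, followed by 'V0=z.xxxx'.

(0,0): Delta=-0.8591 Bond=226.5511
V0=54.7372

No-arbitrage ⇒ martingale measure with p* = (R−d)/(u−d) = 0.5814.
At expiry t=1: V(1,0)=147.7600, V(1,1)=0.0000
(0,0): S=200.0000. Δ = (V_up−V_dn)/(S_up−S_dn) = (0.0000−147.7600)/(298.0000−126.0000) = -0.8591. V = [p*·0.0000 + (1−p*)·147.7600]/1.13 = 54.7372. B = V − Δ·S = 226.5511.
Root portfolio cost Δ·200+B reproduces V0=54.7372.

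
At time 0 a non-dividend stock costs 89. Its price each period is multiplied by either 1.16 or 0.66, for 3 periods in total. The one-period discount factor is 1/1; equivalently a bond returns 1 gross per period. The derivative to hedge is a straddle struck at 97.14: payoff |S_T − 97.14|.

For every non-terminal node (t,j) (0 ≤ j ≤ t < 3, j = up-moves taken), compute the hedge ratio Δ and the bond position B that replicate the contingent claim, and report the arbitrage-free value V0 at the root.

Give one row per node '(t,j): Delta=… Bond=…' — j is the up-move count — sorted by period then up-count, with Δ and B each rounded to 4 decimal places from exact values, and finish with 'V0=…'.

(0,0): Delta=-0.1317 Bond=46.1380
(1,0): Delta=-1.0000 Bond=97.1400
(1,1): Delta=0.1007 Bond=22.1370
(2,0): Delta=-1.0000 Bond=97.1400
(2,1): Delta=-1.0000 Bond=97.1400
(2,2): Delta=0.3955 Bond=-13.1585
V0=34.4138

The replicating-portfolio and risk-neutral prices coincide; use p* = (1−0.66)/(1.16−0.66) = 0.6800 for the latter.
Payoff layer (t=3): V(3,0)=71.5529, V(3,1)=52.1687, V(3,2)=18.0995, V(3,3)=41.7797
  t=2,j=0: stock 38.7684 → up 44.9713 (V=52.1687), down 25.5871 (V=71.5529). Price 58.3716; hedge Δ=-1.0000, bond B=97.1400.
  t=2,j=1: stock 68.1384 → up 79.0405 (V=18.0995), down 44.9713 (V=52.1687). Price 29.0016; hedge Δ=-1.0000, bond B=97.1400.
  t=2,j=2: stock 119.7584 → up 138.9197 (V=41.7797), down 79.0405 (V=18.0995). Price 34.2021; hedge Δ=0.3955, bond B=-13.1585.
  t=1,j=0: stock 58.7400 → up 68.1384 (V=29.0016), down 38.7684 (V=58.3716). Price 38.4000; hedge Δ=-1.0000, bond B=97.1400.
  t=1,j=1: stock 103.2400 → up 119.7584 (V=34.2021), down 68.1384 (V=29.0016). Price 32.5379; hedge Δ=0.1007, bond B=22.1370.
  t=0,j=0: stock 89.0000 → up 103.2400 (V=32.5379), down 58.7400 (V=38.4000). Price 34.4138; hedge Δ=-0.1317, bond B=46.1380.
Each (Δ,B) replicates both successor values, so the strategy is self-financing and V0 is arbitrage-free.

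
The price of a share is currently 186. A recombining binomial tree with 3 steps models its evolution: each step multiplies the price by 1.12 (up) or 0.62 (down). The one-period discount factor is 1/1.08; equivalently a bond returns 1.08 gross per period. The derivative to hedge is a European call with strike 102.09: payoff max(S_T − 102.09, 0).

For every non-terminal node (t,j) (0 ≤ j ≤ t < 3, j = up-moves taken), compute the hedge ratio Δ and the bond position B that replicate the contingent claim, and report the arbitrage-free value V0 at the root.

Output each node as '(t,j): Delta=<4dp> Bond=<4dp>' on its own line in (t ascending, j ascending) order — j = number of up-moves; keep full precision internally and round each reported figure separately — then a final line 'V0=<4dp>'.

(0,0): Delta=0.9680 Bond=-74.7621
(1,0): Delta=0.6289 Bond=-41.6331
(1,1): Delta=0.9843 Bond=-84.1439
(2,0): Delta=0.0000 Bond=0.0000
(2,1): Delta=0.6592 Bond=-48.8737
(2,2): Delta=1.0000 Bond=-94.5278
V0=105.2898

Risk-neutral probability p* = (R−d)/(u−d) = (1.08−0.62)/(1.12−0.62) = 0.9200.
At expiry t=3: V(3,0)=0.0000, V(3,1)=0.0000, V(3,2)=42.5674, V(3,3)=159.2266
Node (2,0) S=71.4984: V=(p*·0.0000+(1−p*)·0.0000)/1.08=0.0000; Δ=(0.0000−0.0000)/(80.0782−44.3290)=0.0000; B=V−Δ·S=0.0000
Node (2,1) S=129.1584: V=(p*·42.5674+(1−p*)·0.0000)/1.08=36.2611; Δ=(42.5674−0.0000)/(144.6574−80.0782)=0.6592; B=V−Δ·S=-48.8737
Node (2,2) S=233.3184: V=(p*·159.2266+(1−p*)·42.5674)/1.08=138.7906; Δ=(159.2266−42.5674)/(261.3166−144.6574)=1.0000; B=V−Δ·S=-94.5278
Node (1,0) S=115.3200: V=(p*·36.2611+(1−p*)·0.0000)/1.08=30.8891; Δ=(36.2611−0.0000)/(129.1584−71.4984)=0.6289; B=V−Δ·S=-41.6331
Node (1,1) S=208.3200: V=(p*·138.7906+(1−p*)·36.2611)/1.08=120.9151; Δ=(138.7906−36.2611)/(233.3184−129.1584)=0.9843; B=V−Δ·S=-84.1439
Node (0,0) S=186.0000: V=(p*·120.9151+(1−p*)·30.8891)/1.08=105.2898; Δ=(120.9151−30.8891)/(208.3200−115.3200)=0.9680; B=V−Δ·S=-74.7621
Check: Δ(0,0)·S0 + B(0,0) = 105.2898 = V0.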